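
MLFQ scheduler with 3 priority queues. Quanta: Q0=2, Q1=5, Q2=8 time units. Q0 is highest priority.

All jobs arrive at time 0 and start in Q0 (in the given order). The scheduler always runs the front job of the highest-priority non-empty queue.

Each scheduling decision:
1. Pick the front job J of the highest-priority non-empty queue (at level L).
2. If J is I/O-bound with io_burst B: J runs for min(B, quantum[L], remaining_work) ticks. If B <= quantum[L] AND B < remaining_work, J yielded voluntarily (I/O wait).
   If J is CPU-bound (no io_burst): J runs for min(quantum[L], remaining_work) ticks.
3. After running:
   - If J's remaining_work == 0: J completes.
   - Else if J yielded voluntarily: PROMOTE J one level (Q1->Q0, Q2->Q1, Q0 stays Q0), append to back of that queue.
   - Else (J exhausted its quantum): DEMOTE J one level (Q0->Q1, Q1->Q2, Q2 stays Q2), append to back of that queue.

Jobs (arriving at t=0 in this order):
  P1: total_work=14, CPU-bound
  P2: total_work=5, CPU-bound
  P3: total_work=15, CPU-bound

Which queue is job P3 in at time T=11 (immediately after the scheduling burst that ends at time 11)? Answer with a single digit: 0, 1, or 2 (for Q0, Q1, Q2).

Answer: 1

Derivation:
t=0-2: P1@Q0 runs 2, rem=12, quantum used, demote→Q1. Q0=[P2,P3] Q1=[P1] Q2=[]
t=2-4: P2@Q0 runs 2, rem=3, quantum used, demote→Q1. Q0=[P3] Q1=[P1,P2] Q2=[]
t=4-6: P3@Q0 runs 2, rem=13, quantum used, demote→Q1. Q0=[] Q1=[P1,P2,P3] Q2=[]
t=6-11: P1@Q1 runs 5, rem=7, quantum used, demote→Q2. Q0=[] Q1=[P2,P3] Q2=[P1]
t=11-14: P2@Q1 runs 3, rem=0, completes. Q0=[] Q1=[P3] Q2=[P1]
t=14-19: P3@Q1 runs 5, rem=8, quantum used, demote→Q2. Q0=[] Q1=[] Q2=[P1,P3]
t=19-26: P1@Q2 runs 7, rem=0, completes. Q0=[] Q1=[] Q2=[P3]
t=26-34: P3@Q2 runs 8, rem=0, completes. Q0=[] Q1=[] Q2=[]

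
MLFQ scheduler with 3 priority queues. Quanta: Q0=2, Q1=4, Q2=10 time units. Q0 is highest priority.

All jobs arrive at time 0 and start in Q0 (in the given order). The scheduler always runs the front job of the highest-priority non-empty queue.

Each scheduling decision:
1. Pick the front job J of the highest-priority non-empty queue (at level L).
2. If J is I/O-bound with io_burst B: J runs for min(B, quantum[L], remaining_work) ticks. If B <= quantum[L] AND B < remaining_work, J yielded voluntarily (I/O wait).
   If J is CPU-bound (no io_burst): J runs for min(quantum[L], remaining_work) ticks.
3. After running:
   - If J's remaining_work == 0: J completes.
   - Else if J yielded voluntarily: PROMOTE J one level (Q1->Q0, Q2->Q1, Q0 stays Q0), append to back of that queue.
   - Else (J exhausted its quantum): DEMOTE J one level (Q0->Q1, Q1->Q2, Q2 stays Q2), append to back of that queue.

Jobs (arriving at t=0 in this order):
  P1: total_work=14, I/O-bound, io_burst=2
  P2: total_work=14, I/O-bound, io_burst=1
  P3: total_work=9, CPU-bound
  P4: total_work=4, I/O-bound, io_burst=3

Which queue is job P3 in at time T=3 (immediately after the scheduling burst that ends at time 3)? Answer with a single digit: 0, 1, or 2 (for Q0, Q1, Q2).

Answer: 0

Derivation:
t=0-2: P1@Q0 runs 2, rem=12, I/O yield, promote→Q0. Q0=[P2,P3,P4,P1] Q1=[] Q2=[]
t=2-3: P2@Q0 runs 1, rem=13, I/O yield, promote→Q0. Q0=[P3,P4,P1,P2] Q1=[] Q2=[]
t=3-5: P3@Q0 runs 2, rem=7, quantum used, demote→Q1. Q0=[P4,P1,P2] Q1=[P3] Q2=[]
t=5-7: P4@Q0 runs 2, rem=2, quantum used, demote→Q1. Q0=[P1,P2] Q1=[P3,P4] Q2=[]
t=7-9: P1@Q0 runs 2, rem=10, I/O yield, promote→Q0. Q0=[P2,P1] Q1=[P3,P4] Q2=[]
t=9-10: P2@Q0 runs 1, rem=12, I/O yield, promote→Q0. Q0=[P1,P2] Q1=[P3,P4] Q2=[]
t=10-12: P1@Q0 runs 2, rem=8, I/O yield, promote→Q0. Q0=[P2,P1] Q1=[P3,P4] Q2=[]
t=12-13: P2@Q0 runs 1, rem=11, I/O yield, promote→Q0. Q0=[P1,P2] Q1=[P3,P4] Q2=[]
t=13-15: P1@Q0 runs 2, rem=6, I/O yield, promote→Q0. Q0=[P2,P1] Q1=[P3,P4] Q2=[]
t=15-16: P2@Q0 runs 1, rem=10, I/O yield, promote→Q0. Q0=[P1,P2] Q1=[P3,P4] Q2=[]
t=16-18: P1@Q0 runs 2, rem=4, I/O yield, promote→Q0. Q0=[P2,P1] Q1=[P3,P4] Q2=[]
t=18-19: P2@Q0 runs 1, rem=9, I/O yield, promote→Q0. Q0=[P1,P2] Q1=[P3,P4] Q2=[]
t=19-21: P1@Q0 runs 2, rem=2, I/O yield, promote→Q0. Q0=[P2,P1] Q1=[P3,P4] Q2=[]
t=21-22: P2@Q0 runs 1, rem=8, I/O yield, promote→Q0. Q0=[P1,P2] Q1=[P3,P4] Q2=[]
t=22-24: P1@Q0 runs 2, rem=0, completes. Q0=[P2] Q1=[P3,P4] Q2=[]
t=24-25: P2@Q0 runs 1, rem=7, I/O yield, promote→Q0. Q0=[P2] Q1=[P3,P4] Q2=[]
t=25-26: P2@Q0 runs 1, rem=6, I/O yield, promote→Q0. Q0=[P2] Q1=[P3,P4] Q2=[]
t=26-27: P2@Q0 runs 1, rem=5, I/O yield, promote→Q0. Q0=[P2] Q1=[P3,P4] Q2=[]
t=27-28: P2@Q0 runs 1, rem=4, I/O yield, promote→Q0. Q0=[P2] Q1=[P3,P4] Q2=[]
t=28-29: P2@Q0 runs 1, rem=3, I/O yield, promote→Q0. Q0=[P2] Q1=[P3,P4] Q2=[]
t=29-30: P2@Q0 runs 1, rem=2, I/O yield, promote→Q0. Q0=[P2] Q1=[P3,P4] Q2=[]
t=30-31: P2@Q0 runs 1, rem=1, I/O yield, promote→Q0. Q0=[P2] Q1=[P3,P4] Q2=[]
t=31-32: P2@Q0 runs 1, rem=0, completes. Q0=[] Q1=[P3,P4] Q2=[]
t=32-36: P3@Q1 runs 4, rem=3, quantum used, demote→Q2. Q0=[] Q1=[P4] Q2=[P3]
t=36-38: P4@Q1 runs 2, rem=0, completes. Q0=[] Q1=[] Q2=[P3]
t=38-41: P3@Q2 runs 3, rem=0, completes. Q0=[] Q1=[] Q2=[]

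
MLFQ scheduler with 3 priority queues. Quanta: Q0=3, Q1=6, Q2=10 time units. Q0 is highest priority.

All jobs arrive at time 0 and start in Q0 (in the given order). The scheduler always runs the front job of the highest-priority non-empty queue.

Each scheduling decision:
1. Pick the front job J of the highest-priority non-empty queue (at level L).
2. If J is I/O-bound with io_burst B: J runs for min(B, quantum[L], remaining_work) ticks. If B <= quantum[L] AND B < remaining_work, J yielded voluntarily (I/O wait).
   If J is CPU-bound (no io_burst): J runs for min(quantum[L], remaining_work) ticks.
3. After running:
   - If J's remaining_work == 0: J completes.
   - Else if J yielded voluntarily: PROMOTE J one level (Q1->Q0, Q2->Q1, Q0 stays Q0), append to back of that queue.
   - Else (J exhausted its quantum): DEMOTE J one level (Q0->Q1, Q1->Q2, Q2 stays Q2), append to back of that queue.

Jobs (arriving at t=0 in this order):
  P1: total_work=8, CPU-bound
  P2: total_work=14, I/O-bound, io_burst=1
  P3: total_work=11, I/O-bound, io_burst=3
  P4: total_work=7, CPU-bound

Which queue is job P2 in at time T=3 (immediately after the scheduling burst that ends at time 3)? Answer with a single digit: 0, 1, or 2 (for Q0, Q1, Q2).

t=0-3: P1@Q0 runs 3, rem=5, quantum used, demote→Q1. Q0=[P2,P3,P4] Q1=[P1] Q2=[]
t=3-4: P2@Q0 runs 1, rem=13, I/O yield, promote→Q0. Q0=[P3,P4,P2] Q1=[P1] Q2=[]
t=4-7: P3@Q0 runs 3, rem=8, I/O yield, promote→Q0. Q0=[P4,P2,P3] Q1=[P1] Q2=[]
t=7-10: P4@Q0 runs 3, rem=4, quantum used, demote→Q1. Q0=[P2,P3] Q1=[P1,P4] Q2=[]
t=10-11: P2@Q0 runs 1, rem=12, I/O yield, promote→Q0. Q0=[P3,P2] Q1=[P1,P4] Q2=[]
t=11-14: P3@Q0 runs 3, rem=5, I/O yield, promote→Q0. Q0=[P2,P3] Q1=[P1,P4] Q2=[]
t=14-15: P2@Q0 runs 1, rem=11, I/O yield, promote→Q0. Q0=[P3,P2] Q1=[P1,P4] Q2=[]
t=15-18: P3@Q0 runs 3, rem=2, I/O yield, promote→Q0. Q0=[P2,P3] Q1=[P1,P4] Q2=[]
t=18-19: P2@Q0 runs 1, rem=10, I/O yield, promote→Q0. Q0=[P3,P2] Q1=[P1,P4] Q2=[]
t=19-21: P3@Q0 runs 2, rem=0, completes. Q0=[P2] Q1=[P1,P4] Q2=[]
t=21-22: P2@Q0 runs 1, rem=9, I/O yield, promote→Q0. Q0=[P2] Q1=[P1,P4] Q2=[]
t=22-23: P2@Q0 runs 1, rem=8, I/O yield, promote→Q0. Q0=[P2] Q1=[P1,P4] Q2=[]
t=23-24: P2@Q0 runs 1, rem=7, I/O yield, promote→Q0. Q0=[P2] Q1=[P1,P4] Q2=[]
t=24-25: P2@Q0 runs 1, rem=6, I/O yield, promote→Q0. Q0=[P2] Q1=[P1,P4] Q2=[]
t=25-26: P2@Q0 runs 1, rem=5, I/O yield, promote→Q0. Q0=[P2] Q1=[P1,P4] Q2=[]
t=26-27: P2@Q0 runs 1, rem=4, I/O yield, promote→Q0. Q0=[P2] Q1=[P1,P4] Q2=[]
t=27-28: P2@Q0 runs 1, rem=3, I/O yield, promote→Q0. Q0=[P2] Q1=[P1,P4] Q2=[]
t=28-29: P2@Q0 runs 1, rem=2, I/O yield, promote→Q0. Q0=[P2] Q1=[P1,P4] Q2=[]
t=29-30: P2@Q0 runs 1, rem=1, I/O yield, promote→Q0. Q0=[P2] Q1=[P1,P4] Q2=[]
t=30-31: P2@Q0 runs 1, rem=0, completes. Q0=[] Q1=[P1,P4] Q2=[]
t=31-36: P1@Q1 runs 5, rem=0, completes. Q0=[] Q1=[P4] Q2=[]
t=36-40: P4@Q1 runs 4, rem=0, completes. Q0=[] Q1=[] Q2=[]

Answer: 0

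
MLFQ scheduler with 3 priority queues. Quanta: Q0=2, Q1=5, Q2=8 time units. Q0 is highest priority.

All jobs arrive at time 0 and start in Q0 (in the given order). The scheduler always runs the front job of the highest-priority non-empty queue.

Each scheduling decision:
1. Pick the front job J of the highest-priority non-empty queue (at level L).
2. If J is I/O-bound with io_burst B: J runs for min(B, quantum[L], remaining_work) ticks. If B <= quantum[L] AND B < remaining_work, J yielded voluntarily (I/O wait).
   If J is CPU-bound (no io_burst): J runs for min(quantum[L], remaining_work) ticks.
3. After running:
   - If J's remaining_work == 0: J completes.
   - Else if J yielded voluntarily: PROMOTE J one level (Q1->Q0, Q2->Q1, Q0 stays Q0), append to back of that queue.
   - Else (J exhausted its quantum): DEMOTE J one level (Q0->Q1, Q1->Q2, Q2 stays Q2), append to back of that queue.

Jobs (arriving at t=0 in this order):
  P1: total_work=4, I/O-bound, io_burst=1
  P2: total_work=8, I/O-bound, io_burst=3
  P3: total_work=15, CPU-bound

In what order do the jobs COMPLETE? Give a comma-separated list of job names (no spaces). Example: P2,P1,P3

Answer: P1,P2,P3

Derivation:
t=0-1: P1@Q0 runs 1, rem=3, I/O yield, promote→Q0. Q0=[P2,P3,P1] Q1=[] Q2=[]
t=1-3: P2@Q0 runs 2, rem=6, quantum used, demote→Q1. Q0=[P3,P1] Q1=[P2] Q2=[]
t=3-5: P3@Q0 runs 2, rem=13, quantum used, demote→Q1. Q0=[P1] Q1=[P2,P3] Q2=[]
t=5-6: P1@Q0 runs 1, rem=2, I/O yield, promote→Q0. Q0=[P1] Q1=[P2,P3] Q2=[]
t=6-7: P1@Q0 runs 1, rem=1, I/O yield, promote→Q0. Q0=[P1] Q1=[P2,P3] Q2=[]
t=7-8: P1@Q0 runs 1, rem=0, completes. Q0=[] Q1=[P2,P3] Q2=[]
t=8-11: P2@Q1 runs 3, rem=3, I/O yield, promote→Q0. Q0=[P2] Q1=[P3] Q2=[]
t=11-13: P2@Q0 runs 2, rem=1, quantum used, demote→Q1. Q0=[] Q1=[P3,P2] Q2=[]
t=13-18: P3@Q1 runs 5, rem=8, quantum used, demote→Q2. Q0=[] Q1=[P2] Q2=[P3]
t=18-19: P2@Q1 runs 1, rem=0, completes. Q0=[] Q1=[] Q2=[P3]
t=19-27: P3@Q2 runs 8, rem=0, completes. Q0=[] Q1=[] Q2=[]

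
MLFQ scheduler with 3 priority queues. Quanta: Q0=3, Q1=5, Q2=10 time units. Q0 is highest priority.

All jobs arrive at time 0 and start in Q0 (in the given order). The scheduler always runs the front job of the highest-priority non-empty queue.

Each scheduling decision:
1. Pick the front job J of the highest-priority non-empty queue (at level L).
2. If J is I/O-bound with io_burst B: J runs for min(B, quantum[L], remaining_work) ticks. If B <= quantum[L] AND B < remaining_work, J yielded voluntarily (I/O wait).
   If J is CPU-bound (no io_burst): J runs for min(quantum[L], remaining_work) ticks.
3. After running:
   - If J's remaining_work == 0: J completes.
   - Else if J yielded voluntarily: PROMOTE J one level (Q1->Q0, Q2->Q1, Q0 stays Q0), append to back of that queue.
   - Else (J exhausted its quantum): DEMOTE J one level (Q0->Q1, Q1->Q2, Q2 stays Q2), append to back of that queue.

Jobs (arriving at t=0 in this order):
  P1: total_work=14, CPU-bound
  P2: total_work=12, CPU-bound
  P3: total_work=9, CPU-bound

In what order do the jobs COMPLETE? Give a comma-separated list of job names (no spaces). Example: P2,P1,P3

Answer: P1,P2,P3

Derivation:
t=0-3: P1@Q0 runs 3, rem=11, quantum used, demote→Q1. Q0=[P2,P3] Q1=[P1] Q2=[]
t=3-6: P2@Q0 runs 3, rem=9, quantum used, demote→Q1. Q0=[P3] Q1=[P1,P2] Q2=[]
t=6-9: P3@Q0 runs 3, rem=6, quantum used, demote→Q1. Q0=[] Q1=[P1,P2,P3] Q2=[]
t=9-14: P1@Q1 runs 5, rem=6, quantum used, demote→Q2. Q0=[] Q1=[P2,P3] Q2=[P1]
t=14-19: P2@Q1 runs 5, rem=4, quantum used, demote→Q2. Q0=[] Q1=[P3] Q2=[P1,P2]
t=19-24: P3@Q1 runs 5, rem=1, quantum used, demote→Q2. Q0=[] Q1=[] Q2=[P1,P2,P3]
t=24-30: P1@Q2 runs 6, rem=0, completes. Q0=[] Q1=[] Q2=[P2,P3]
t=30-34: P2@Q2 runs 4, rem=0, completes. Q0=[] Q1=[] Q2=[P3]
t=34-35: P3@Q2 runs 1, rem=0, completes. Q0=[] Q1=[] Q2=[]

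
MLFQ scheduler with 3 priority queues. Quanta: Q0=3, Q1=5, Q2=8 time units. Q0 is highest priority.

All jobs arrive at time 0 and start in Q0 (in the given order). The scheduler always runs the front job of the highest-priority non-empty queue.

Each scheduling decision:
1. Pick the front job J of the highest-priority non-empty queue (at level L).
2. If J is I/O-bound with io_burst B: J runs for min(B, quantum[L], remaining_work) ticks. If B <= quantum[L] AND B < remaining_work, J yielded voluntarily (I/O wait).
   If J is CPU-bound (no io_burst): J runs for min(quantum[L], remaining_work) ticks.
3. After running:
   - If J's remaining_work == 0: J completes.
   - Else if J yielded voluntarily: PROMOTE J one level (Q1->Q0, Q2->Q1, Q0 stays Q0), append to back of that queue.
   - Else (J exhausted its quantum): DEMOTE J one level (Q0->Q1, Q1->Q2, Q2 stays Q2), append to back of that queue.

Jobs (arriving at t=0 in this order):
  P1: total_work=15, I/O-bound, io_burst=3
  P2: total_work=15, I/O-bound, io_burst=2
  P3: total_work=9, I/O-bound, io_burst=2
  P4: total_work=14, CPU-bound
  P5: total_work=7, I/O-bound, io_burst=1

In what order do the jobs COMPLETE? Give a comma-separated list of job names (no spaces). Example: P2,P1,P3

t=0-3: P1@Q0 runs 3, rem=12, I/O yield, promote→Q0. Q0=[P2,P3,P4,P5,P1] Q1=[] Q2=[]
t=3-5: P2@Q0 runs 2, rem=13, I/O yield, promote→Q0. Q0=[P3,P4,P5,P1,P2] Q1=[] Q2=[]
t=5-7: P3@Q0 runs 2, rem=7, I/O yield, promote→Q0. Q0=[P4,P5,P1,P2,P3] Q1=[] Q2=[]
t=7-10: P4@Q0 runs 3, rem=11, quantum used, demote→Q1. Q0=[P5,P1,P2,P3] Q1=[P4] Q2=[]
t=10-11: P5@Q0 runs 1, rem=6, I/O yield, promote→Q0. Q0=[P1,P2,P3,P5] Q1=[P4] Q2=[]
t=11-14: P1@Q0 runs 3, rem=9, I/O yield, promote→Q0. Q0=[P2,P3,P5,P1] Q1=[P4] Q2=[]
t=14-16: P2@Q0 runs 2, rem=11, I/O yield, promote→Q0. Q0=[P3,P5,P1,P2] Q1=[P4] Q2=[]
t=16-18: P3@Q0 runs 2, rem=5, I/O yield, promote→Q0. Q0=[P5,P1,P2,P3] Q1=[P4] Q2=[]
t=18-19: P5@Q0 runs 1, rem=5, I/O yield, promote→Q0. Q0=[P1,P2,P3,P5] Q1=[P4] Q2=[]
t=19-22: P1@Q0 runs 3, rem=6, I/O yield, promote→Q0. Q0=[P2,P3,P5,P1] Q1=[P4] Q2=[]
t=22-24: P2@Q0 runs 2, rem=9, I/O yield, promote→Q0. Q0=[P3,P5,P1,P2] Q1=[P4] Q2=[]
t=24-26: P3@Q0 runs 2, rem=3, I/O yield, promote→Q0. Q0=[P5,P1,P2,P3] Q1=[P4] Q2=[]
t=26-27: P5@Q0 runs 1, rem=4, I/O yield, promote→Q0. Q0=[P1,P2,P3,P5] Q1=[P4] Q2=[]
t=27-30: P1@Q0 runs 3, rem=3, I/O yield, promote→Q0. Q0=[P2,P3,P5,P1] Q1=[P4] Q2=[]
t=30-32: P2@Q0 runs 2, rem=7, I/O yield, promote→Q0. Q0=[P3,P5,P1,P2] Q1=[P4] Q2=[]
t=32-34: P3@Q0 runs 2, rem=1, I/O yield, promote→Q0. Q0=[P5,P1,P2,P3] Q1=[P4] Q2=[]
t=34-35: P5@Q0 runs 1, rem=3, I/O yield, promote→Q0. Q0=[P1,P2,P3,P5] Q1=[P4] Q2=[]
t=35-38: P1@Q0 runs 3, rem=0, completes. Q0=[P2,P3,P5] Q1=[P4] Q2=[]
t=38-40: P2@Q0 runs 2, rem=5, I/O yield, promote→Q0. Q0=[P3,P5,P2] Q1=[P4] Q2=[]
t=40-41: P3@Q0 runs 1, rem=0, completes. Q0=[P5,P2] Q1=[P4] Q2=[]
t=41-42: P5@Q0 runs 1, rem=2, I/O yield, promote→Q0. Q0=[P2,P5] Q1=[P4] Q2=[]
t=42-44: P2@Q0 runs 2, rem=3, I/O yield, promote→Q0. Q0=[P5,P2] Q1=[P4] Q2=[]
t=44-45: P5@Q0 runs 1, rem=1, I/O yield, promote→Q0. Q0=[P2,P5] Q1=[P4] Q2=[]
t=45-47: P2@Q0 runs 2, rem=1, I/O yield, promote→Q0. Q0=[P5,P2] Q1=[P4] Q2=[]
t=47-48: P5@Q0 runs 1, rem=0, completes. Q0=[P2] Q1=[P4] Q2=[]
t=48-49: P2@Q0 runs 1, rem=0, completes. Q0=[] Q1=[P4] Q2=[]
t=49-54: P4@Q1 runs 5, rem=6, quantum used, demote→Q2. Q0=[] Q1=[] Q2=[P4]
t=54-60: P4@Q2 runs 6, rem=0, completes. Q0=[] Q1=[] Q2=[]

Answer: P1,P3,P5,P2,P4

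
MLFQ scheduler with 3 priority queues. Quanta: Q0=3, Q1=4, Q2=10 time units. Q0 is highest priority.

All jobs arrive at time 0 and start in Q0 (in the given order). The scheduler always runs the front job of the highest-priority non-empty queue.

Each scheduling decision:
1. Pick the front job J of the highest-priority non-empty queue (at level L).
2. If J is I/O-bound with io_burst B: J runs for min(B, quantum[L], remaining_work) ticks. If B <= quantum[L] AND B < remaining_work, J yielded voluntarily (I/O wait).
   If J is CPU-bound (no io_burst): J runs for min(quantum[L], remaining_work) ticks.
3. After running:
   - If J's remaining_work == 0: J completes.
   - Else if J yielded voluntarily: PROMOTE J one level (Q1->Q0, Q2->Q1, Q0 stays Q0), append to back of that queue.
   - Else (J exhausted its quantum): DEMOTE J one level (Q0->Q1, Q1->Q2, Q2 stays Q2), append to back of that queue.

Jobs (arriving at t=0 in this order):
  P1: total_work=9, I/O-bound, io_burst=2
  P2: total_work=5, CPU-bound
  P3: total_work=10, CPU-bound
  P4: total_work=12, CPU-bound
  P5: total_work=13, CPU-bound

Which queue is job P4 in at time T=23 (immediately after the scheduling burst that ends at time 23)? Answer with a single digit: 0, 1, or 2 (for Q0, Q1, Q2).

t=0-2: P1@Q0 runs 2, rem=7, I/O yield, promote→Q0. Q0=[P2,P3,P4,P5,P1] Q1=[] Q2=[]
t=2-5: P2@Q0 runs 3, rem=2, quantum used, demote→Q1. Q0=[P3,P4,P5,P1] Q1=[P2] Q2=[]
t=5-8: P3@Q0 runs 3, rem=7, quantum used, demote→Q1. Q0=[P4,P5,P1] Q1=[P2,P3] Q2=[]
t=8-11: P4@Q0 runs 3, rem=9, quantum used, demote→Q1. Q0=[P5,P1] Q1=[P2,P3,P4] Q2=[]
t=11-14: P5@Q0 runs 3, rem=10, quantum used, demote→Q1. Q0=[P1] Q1=[P2,P3,P4,P5] Q2=[]
t=14-16: P1@Q0 runs 2, rem=5, I/O yield, promote→Q0. Q0=[P1] Q1=[P2,P3,P4,P5] Q2=[]
t=16-18: P1@Q0 runs 2, rem=3, I/O yield, promote→Q0. Q0=[P1] Q1=[P2,P3,P4,P5] Q2=[]
t=18-20: P1@Q0 runs 2, rem=1, I/O yield, promote→Q0. Q0=[P1] Q1=[P2,P3,P4,P5] Q2=[]
t=20-21: P1@Q0 runs 1, rem=0, completes. Q0=[] Q1=[P2,P3,P4,P5] Q2=[]
t=21-23: P2@Q1 runs 2, rem=0, completes. Q0=[] Q1=[P3,P4,P5] Q2=[]
t=23-27: P3@Q1 runs 4, rem=3, quantum used, demote→Q2. Q0=[] Q1=[P4,P5] Q2=[P3]
t=27-31: P4@Q1 runs 4, rem=5, quantum used, demote→Q2. Q0=[] Q1=[P5] Q2=[P3,P4]
t=31-35: P5@Q1 runs 4, rem=6, quantum used, demote→Q2. Q0=[] Q1=[] Q2=[P3,P4,P5]
t=35-38: P3@Q2 runs 3, rem=0, completes. Q0=[] Q1=[] Q2=[P4,P5]
t=38-43: P4@Q2 runs 5, rem=0, completes. Q0=[] Q1=[] Q2=[P5]
t=43-49: P5@Q2 runs 6, rem=0, completes. Q0=[] Q1=[] Q2=[]

Answer: 1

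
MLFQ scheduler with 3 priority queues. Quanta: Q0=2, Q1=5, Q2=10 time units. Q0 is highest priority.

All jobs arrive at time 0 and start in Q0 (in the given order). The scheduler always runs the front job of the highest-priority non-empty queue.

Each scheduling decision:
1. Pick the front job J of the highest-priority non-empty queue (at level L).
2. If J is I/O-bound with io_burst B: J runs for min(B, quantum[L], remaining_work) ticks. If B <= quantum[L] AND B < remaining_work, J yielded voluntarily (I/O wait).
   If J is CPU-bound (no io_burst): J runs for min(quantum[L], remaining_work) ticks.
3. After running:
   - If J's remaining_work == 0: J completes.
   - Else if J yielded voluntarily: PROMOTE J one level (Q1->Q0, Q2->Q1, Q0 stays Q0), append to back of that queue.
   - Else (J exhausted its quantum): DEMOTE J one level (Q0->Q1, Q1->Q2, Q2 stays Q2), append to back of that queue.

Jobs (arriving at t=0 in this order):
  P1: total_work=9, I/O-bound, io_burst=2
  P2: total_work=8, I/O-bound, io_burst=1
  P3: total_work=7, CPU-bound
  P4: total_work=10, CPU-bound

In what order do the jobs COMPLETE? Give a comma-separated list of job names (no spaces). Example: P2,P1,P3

Answer: P1,P2,P3,P4

Derivation:
t=0-2: P1@Q0 runs 2, rem=7, I/O yield, promote→Q0. Q0=[P2,P3,P4,P1] Q1=[] Q2=[]
t=2-3: P2@Q0 runs 1, rem=7, I/O yield, promote→Q0. Q0=[P3,P4,P1,P2] Q1=[] Q2=[]
t=3-5: P3@Q0 runs 2, rem=5, quantum used, demote→Q1. Q0=[P4,P1,P2] Q1=[P3] Q2=[]
t=5-7: P4@Q0 runs 2, rem=8, quantum used, demote→Q1. Q0=[P1,P2] Q1=[P3,P4] Q2=[]
t=7-9: P1@Q0 runs 2, rem=5, I/O yield, promote→Q0. Q0=[P2,P1] Q1=[P3,P4] Q2=[]
t=9-10: P2@Q0 runs 1, rem=6, I/O yield, promote→Q0. Q0=[P1,P2] Q1=[P3,P4] Q2=[]
t=10-12: P1@Q0 runs 2, rem=3, I/O yield, promote→Q0. Q0=[P2,P1] Q1=[P3,P4] Q2=[]
t=12-13: P2@Q0 runs 1, rem=5, I/O yield, promote→Q0. Q0=[P1,P2] Q1=[P3,P4] Q2=[]
t=13-15: P1@Q0 runs 2, rem=1, I/O yield, promote→Q0. Q0=[P2,P1] Q1=[P3,P4] Q2=[]
t=15-16: P2@Q0 runs 1, rem=4, I/O yield, promote→Q0. Q0=[P1,P2] Q1=[P3,P4] Q2=[]
t=16-17: P1@Q0 runs 1, rem=0, completes. Q0=[P2] Q1=[P3,P4] Q2=[]
t=17-18: P2@Q0 runs 1, rem=3, I/O yield, promote→Q0. Q0=[P2] Q1=[P3,P4] Q2=[]
t=18-19: P2@Q0 runs 1, rem=2, I/O yield, promote→Q0. Q0=[P2] Q1=[P3,P4] Q2=[]
t=19-20: P2@Q0 runs 1, rem=1, I/O yield, promote→Q0. Q0=[P2] Q1=[P3,P4] Q2=[]
t=20-21: P2@Q0 runs 1, rem=0, completes. Q0=[] Q1=[P3,P4] Q2=[]
t=21-26: P3@Q1 runs 5, rem=0, completes. Q0=[] Q1=[P4] Q2=[]
t=26-31: P4@Q1 runs 5, rem=3, quantum used, demote→Q2. Q0=[] Q1=[] Q2=[P4]
t=31-34: P4@Q2 runs 3, rem=0, completes. Q0=[] Q1=[] Q2=[]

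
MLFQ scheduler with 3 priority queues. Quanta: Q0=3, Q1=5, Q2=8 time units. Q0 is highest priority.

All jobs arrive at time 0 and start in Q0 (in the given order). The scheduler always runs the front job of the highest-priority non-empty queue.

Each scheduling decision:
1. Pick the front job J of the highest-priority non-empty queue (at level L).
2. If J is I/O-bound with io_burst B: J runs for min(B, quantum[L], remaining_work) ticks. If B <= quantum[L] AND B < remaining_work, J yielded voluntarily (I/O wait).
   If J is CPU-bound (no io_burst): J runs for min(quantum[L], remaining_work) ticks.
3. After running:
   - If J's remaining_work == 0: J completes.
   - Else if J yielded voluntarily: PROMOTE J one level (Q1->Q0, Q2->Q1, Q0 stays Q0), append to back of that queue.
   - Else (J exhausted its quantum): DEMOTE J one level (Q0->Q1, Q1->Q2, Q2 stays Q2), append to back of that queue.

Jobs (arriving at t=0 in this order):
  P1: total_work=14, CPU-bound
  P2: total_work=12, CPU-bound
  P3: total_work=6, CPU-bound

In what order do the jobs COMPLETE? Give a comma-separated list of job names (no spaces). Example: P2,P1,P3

Answer: P3,P1,P2

Derivation:
t=0-3: P1@Q0 runs 3, rem=11, quantum used, demote→Q1. Q0=[P2,P3] Q1=[P1] Q2=[]
t=3-6: P2@Q0 runs 3, rem=9, quantum used, demote→Q1. Q0=[P3] Q1=[P1,P2] Q2=[]
t=6-9: P3@Q0 runs 3, rem=3, quantum used, demote→Q1. Q0=[] Q1=[P1,P2,P3] Q2=[]
t=9-14: P1@Q1 runs 5, rem=6, quantum used, demote→Q2. Q0=[] Q1=[P2,P3] Q2=[P1]
t=14-19: P2@Q1 runs 5, rem=4, quantum used, demote→Q2. Q0=[] Q1=[P3] Q2=[P1,P2]
t=19-22: P3@Q1 runs 3, rem=0, completes. Q0=[] Q1=[] Q2=[P1,P2]
t=22-28: P1@Q2 runs 6, rem=0, completes. Q0=[] Q1=[] Q2=[P2]
t=28-32: P2@Q2 runs 4, rem=0, completes. Q0=[] Q1=[] Q2=[]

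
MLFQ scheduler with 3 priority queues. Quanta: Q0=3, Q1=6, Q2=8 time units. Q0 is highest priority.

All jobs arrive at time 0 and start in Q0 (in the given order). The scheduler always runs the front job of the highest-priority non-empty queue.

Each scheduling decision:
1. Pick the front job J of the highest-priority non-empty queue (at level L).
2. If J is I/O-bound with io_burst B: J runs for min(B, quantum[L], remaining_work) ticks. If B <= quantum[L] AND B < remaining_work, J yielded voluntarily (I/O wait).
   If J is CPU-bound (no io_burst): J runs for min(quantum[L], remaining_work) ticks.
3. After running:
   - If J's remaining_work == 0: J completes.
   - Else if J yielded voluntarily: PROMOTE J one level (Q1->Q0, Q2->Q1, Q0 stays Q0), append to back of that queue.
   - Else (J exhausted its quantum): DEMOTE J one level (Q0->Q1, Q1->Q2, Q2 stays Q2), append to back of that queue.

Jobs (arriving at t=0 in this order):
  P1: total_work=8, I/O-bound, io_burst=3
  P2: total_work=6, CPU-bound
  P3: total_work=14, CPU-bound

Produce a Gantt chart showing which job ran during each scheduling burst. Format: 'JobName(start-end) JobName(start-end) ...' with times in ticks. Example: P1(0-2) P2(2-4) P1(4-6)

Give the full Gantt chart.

t=0-3: P1@Q0 runs 3, rem=5, I/O yield, promote→Q0. Q0=[P2,P3,P1] Q1=[] Q2=[]
t=3-6: P2@Q0 runs 3, rem=3, quantum used, demote→Q1. Q0=[P3,P1] Q1=[P2] Q2=[]
t=6-9: P3@Q0 runs 3, rem=11, quantum used, demote→Q1. Q0=[P1] Q1=[P2,P3] Q2=[]
t=9-12: P1@Q0 runs 3, rem=2, I/O yield, promote→Q0. Q0=[P1] Q1=[P2,P3] Q2=[]
t=12-14: P1@Q0 runs 2, rem=0, completes. Q0=[] Q1=[P2,P3] Q2=[]
t=14-17: P2@Q1 runs 3, rem=0, completes. Q0=[] Q1=[P3] Q2=[]
t=17-23: P3@Q1 runs 6, rem=5, quantum used, demote→Q2. Q0=[] Q1=[] Q2=[P3]
t=23-28: P3@Q2 runs 5, rem=0, completes. Q0=[] Q1=[] Q2=[]

Answer: P1(0-3) P2(3-6) P3(6-9) P1(9-12) P1(12-14) P2(14-17) P3(17-23) P3(23-28)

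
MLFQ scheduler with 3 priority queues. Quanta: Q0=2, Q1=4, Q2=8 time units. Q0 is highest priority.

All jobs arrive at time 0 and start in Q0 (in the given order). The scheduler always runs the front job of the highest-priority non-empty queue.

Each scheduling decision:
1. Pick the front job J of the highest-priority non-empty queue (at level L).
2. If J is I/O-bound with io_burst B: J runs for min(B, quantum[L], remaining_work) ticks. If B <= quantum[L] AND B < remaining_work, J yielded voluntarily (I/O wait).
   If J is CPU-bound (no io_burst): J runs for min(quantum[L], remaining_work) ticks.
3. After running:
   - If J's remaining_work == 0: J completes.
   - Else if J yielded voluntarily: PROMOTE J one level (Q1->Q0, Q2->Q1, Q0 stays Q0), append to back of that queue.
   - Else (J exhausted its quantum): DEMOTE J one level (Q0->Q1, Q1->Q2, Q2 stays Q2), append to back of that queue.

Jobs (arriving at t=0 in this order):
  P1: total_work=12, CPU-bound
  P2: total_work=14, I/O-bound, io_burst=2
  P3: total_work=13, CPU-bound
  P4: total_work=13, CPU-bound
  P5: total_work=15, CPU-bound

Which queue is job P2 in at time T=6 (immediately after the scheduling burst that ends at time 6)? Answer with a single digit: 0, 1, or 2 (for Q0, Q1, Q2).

t=0-2: P1@Q0 runs 2, rem=10, quantum used, demote→Q1. Q0=[P2,P3,P4,P5] Q1=[P1] Q2=[]
t=2-4: P2@Q0 runs 2, rem=12, I/O yield, promote→Q0. Q0=[P3,P4,P5,P2] Q1=[P1] Q2=[]
t=4-6: P3@Q0 runs 2, rem=11, quantum used, demote→Q1. Q0=[P4,P5,P2] Q1=[P1,P3] Q2=[]
t=6-8: P4@Q0 runs 2, rem=11, quantum used, demote→Q1. Q0=[P5,P2] Q1=[P1,P3,P4] Q2=[]
t=8-10: P5@Q0 runs 2, rem=13, quantum used, demote→Q1. Q0=[P2] Q1=[P1,P3,P4,P5] Q2=[]
t=10-12: P2@Q0 runs 2, rem=10, I/O yield, promote→Q0. Q0=[P2] Q1=[P1,P3,P4,P5] Q2=[]
t=12-14: P2@Q0 runs 2, rem=8, I/O yield, promote→Q0. Q0=[P2] Q1=[P1,P3,P4,P5] Q2=[]
t=14-16: P2@Q0 runs 2, rem=6, I/O yield, promote→Q0. Q0=[P2] Q1=[P1,P3,P4,P5] Q2=[]
t=16-18: P2@Q0 runs 2, rem=4, I/O yield, promote→Q0. Q0=[P2] Q1=[P1,P3,P4,P5] Q2=[]
t=18-20: P2@Q0 runs 2, rem=2, I/O yield, promote→Q0. Q0=[P2] Q1=[P1,P3,P4,P5] Q2=[]
t=20-22: P2@Q0 runs 2, rem=0, completes. Q0=[] Q1=[P1,P3,P4,P5] Q2=[]
t=22-26: P1@Q1 runs 4, rem=6, quantum used, demote→Q2. Q0=[] Q1=[P3,P4,P5] Q2=[P1]
t=26-30: P3@Q1 runs 4, rem=7, quantum used, demote→Q2. Q0=[] Q1=[P4,P5] Q2=[P1,P3]
t=30-34: P4@Q1 runs 4, rem=7, quantum used, demote→Q2. Q0=[] Q1=[P5] Q2=[P1,P3,P4]
t=34-38: P5@Q1 runs 4, rem=9, quantum used, demote→Q2. Q0=[] Q1=[] Q2=[P1,P3,P4,P5]
t=38-44: P1@Q2 runs 6, rem=0, completes. Q0=[] Q1=[] Q2=[P3,P4,P5]
t=44-51: P3@Q2 runs 7, rem=0, completes. Q0=[] Q1=[] Q2=[P4,P5]
t=51-58: P4@Q2 runs 7, rem=0, completes. Q0=[] Q1=[] Q2=[P5]
t=58-66: P5@Q2 runs 8, rem=1, quantum used, demote→Q2. Q0=[] Q1=[] Q2=[P5]
t=66-67: P5@Q2 runs 1, rem=0, completes. Q0=[] Q1=[] Q2=[]

Answer: 0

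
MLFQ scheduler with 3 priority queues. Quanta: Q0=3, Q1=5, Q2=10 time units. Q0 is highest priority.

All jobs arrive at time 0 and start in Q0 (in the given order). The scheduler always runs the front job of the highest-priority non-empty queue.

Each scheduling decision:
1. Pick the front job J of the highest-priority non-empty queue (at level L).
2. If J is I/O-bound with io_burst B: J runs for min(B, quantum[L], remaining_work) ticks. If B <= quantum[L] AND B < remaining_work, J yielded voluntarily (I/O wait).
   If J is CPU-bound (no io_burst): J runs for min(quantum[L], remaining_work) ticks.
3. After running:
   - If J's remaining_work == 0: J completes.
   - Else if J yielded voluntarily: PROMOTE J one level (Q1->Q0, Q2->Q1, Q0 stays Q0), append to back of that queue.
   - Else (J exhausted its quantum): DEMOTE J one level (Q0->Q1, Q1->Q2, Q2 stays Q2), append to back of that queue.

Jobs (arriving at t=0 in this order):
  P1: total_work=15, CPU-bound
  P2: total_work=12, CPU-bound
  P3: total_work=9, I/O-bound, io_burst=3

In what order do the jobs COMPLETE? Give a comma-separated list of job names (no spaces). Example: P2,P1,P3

Answer: P3,P1,P2

Derivation:
t=0-3: P1@Q0 runs 3, rem=12, quantum used, demote→Q1. Q0=[P2,P3] Q1=[P1] Q2=[]
t=3-6: P2@Q0 runs 3, rem=9, quantum used, demote→Q1. Q0=[P3] Q1=[P1,P2] Q2=[]
t=6-9: P3@Q0 runs 3, rem=6, I/O yield, promote→Q0. Q0=[P3] Q1=[P1,P2] Q2=[]
t=9-12: P3@Q0 runs 3, rem=3, I/O yield, promote→Q0. Q0=[P3] Q1=[P1,P2] Q2=[]
t=12-15: P3@Q0 runs 3, rem=0, completes. Q0=[] Q1=[P1,P2] Q2=[]
t=15-20: P1@Q1 runs 5, rem=7, quantum used, demote→Q2. Q0=[] Q1=[P2] Q2=[P1]
t=20-25: P2@Q1 runs 5, rem=4, quantum used, demote→Q2. Q0=[] Q1=[] Q2=[P1,P2]
t=25-32: P1@Q2 runs 7, rem=0, completes. Q0=[] Q1=[] Q2=[P2]
t=32-36: P2@Q2 runs 4, rem=0, completes. Q0=[] Q1=[] Q2=[]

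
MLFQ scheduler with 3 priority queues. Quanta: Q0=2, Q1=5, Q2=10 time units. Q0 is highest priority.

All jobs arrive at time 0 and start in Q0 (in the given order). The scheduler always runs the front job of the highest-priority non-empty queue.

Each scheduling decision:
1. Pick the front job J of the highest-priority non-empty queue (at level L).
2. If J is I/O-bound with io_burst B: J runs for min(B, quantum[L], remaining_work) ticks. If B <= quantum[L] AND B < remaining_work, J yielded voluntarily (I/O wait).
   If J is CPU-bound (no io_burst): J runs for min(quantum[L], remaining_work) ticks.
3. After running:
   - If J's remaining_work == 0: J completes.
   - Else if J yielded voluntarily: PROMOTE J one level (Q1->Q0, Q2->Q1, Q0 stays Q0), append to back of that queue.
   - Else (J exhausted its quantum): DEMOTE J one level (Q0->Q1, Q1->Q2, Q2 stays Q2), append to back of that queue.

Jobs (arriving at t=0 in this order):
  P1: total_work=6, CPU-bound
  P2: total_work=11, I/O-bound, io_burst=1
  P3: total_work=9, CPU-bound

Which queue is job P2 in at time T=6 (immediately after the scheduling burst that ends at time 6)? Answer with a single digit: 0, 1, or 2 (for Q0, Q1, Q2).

Answer: 0

Derivation:
t=0-2: P1@Q0 runs 2, rem=4, quantum used, demote→Q1. Q0=[P2,P3] Q1=[P1] Q2=[]
t=2-3: P2@Q0 runs 1, rem=10, I/O yield, promote→Q0. Q0=[P3,P2] Q1=[P1] Q2=[]
t=3-5: P3@Q0 runs 2, rem=7, quantum used, demote→Q1. Q0=[P2] Q1=[P1,P3] Q2=[]
t=5-6: P2@Q0 runs 1, rem=9, I/O yield, promote→Q0. Q0=[P2] Q1=[P1,P3] Q2=[]
t=6-7: P2@Q0 runs 1, rem=8, I/O yield, promote→Q0. Q0=[P2] Q1=[P1,P3] Q2=[]
t=7-8: P2@Q0 runs 1, rem=7, I/O yield, promote→Q0. Q0=[P2] Q1=[P1,P3] Q2=[]
t=8-9: P2@Q0 runs 1, rem=6, I/O yield, promote→Q0. Q0=[P2] Q1=[P1,P3] Q2=[]
t=9-10: P2@Q0 runs 1, rem=5, I/O yield, promote→Q0. Q0=[P2] Q1=[P1,P3] Q2=[]
t=10-11: P2@Q0 runs 1, rem=4, I/O yield, promote→Q0. Q0=[P2] Q1=[P1,P3] Q2=[]
t=11-12: P2@Q0 runs 1, rem=3, I/O yield, promote→Q0. Q0=[P2] Q1=[P1,P3] Q2=[]
t=12-13: P2@Q0 runs 1, rem=2, I/O yield, promote→Q0. Q0=[P2] Q1=[P1,P3] Q2=[]
t=13-14: P2@Q0 runs 1, rem=1, I/O yield, promote→Q0. Q0=[P2] Q1=[P1,P3] Q2=[]
t=14-15: P2@Q0 runs 1, rem=0, completes. Q0=[] Q1=[P1,P3] Q2=[]
t=15-19: P1@Q1 runs 4, rem=0, completes. Q0=[] Q1=[P3] Q2=[]
t=19-24: P3@Q1 runs 5, rem=2, quantum used, demote→Q2. Q0=[] Q1=[] Q2=[P3]
t=24-26: P3@Q2 runs 2, rem=0, completes. Q0=[] Q1=[] Q2=[]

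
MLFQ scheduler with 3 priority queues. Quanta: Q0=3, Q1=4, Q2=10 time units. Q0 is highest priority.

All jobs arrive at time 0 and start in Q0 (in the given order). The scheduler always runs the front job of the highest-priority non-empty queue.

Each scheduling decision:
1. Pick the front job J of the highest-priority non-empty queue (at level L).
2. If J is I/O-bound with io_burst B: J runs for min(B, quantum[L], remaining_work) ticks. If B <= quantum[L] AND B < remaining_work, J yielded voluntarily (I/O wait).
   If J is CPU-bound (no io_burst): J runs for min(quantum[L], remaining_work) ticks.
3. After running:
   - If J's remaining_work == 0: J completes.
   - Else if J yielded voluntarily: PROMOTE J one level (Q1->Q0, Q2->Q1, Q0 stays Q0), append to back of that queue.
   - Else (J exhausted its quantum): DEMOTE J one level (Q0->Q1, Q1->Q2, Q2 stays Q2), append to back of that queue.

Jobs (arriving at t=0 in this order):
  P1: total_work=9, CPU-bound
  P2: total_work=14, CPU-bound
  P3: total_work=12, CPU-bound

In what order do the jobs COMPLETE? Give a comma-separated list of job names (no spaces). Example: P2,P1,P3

Answer: P1,P2,P3

Derivation:
t=0-3: P1@Q0 runs 3, rem=6, quantum used, demote→Q1. Q0=[P2,P3] Q1=[P1] Q2=[]
t=3-6: P2@Q0 runs 3, rem=11, quantum used, demote→Q1. Q0=[P3] Q1=[P1,P2] Q2=[]
t=6-9: P3@Q0 runs 3, rem=9, quantum used, demote→Q1. Q0=[] Q1=[P1,P2,P3] Q2=[]
t=9-13: P1@Q1 runs 4, rem=2, quantum used, demote→Q2. Q0=[] Q1=[P2,P3] Q2=[P1]
t=13-17: P2@Q1 runs 4, rem=7, quantum used, demote→Q2. Q0=[] Q1=[P3] Q2=[P1,P2]
t=17-21: P3@Q1 runs 4, rem=5, quantum used, demote→Q2. Q0=[] Q1=[] Q2=[P1,P2,P3]
t=21-23: P1@Q2 runs 2, rem=0, completes. Q0=[] Q1=[] Q2=[P2,P3]
t=23-30: P2@Q2 runs 7, rem=0, completes. Q0=[] Q1=[] Q2=[P3]
t=30-35: P3@Q2 runs 5, rem=0, completes. Q0=[] Q1=[] Q2=[]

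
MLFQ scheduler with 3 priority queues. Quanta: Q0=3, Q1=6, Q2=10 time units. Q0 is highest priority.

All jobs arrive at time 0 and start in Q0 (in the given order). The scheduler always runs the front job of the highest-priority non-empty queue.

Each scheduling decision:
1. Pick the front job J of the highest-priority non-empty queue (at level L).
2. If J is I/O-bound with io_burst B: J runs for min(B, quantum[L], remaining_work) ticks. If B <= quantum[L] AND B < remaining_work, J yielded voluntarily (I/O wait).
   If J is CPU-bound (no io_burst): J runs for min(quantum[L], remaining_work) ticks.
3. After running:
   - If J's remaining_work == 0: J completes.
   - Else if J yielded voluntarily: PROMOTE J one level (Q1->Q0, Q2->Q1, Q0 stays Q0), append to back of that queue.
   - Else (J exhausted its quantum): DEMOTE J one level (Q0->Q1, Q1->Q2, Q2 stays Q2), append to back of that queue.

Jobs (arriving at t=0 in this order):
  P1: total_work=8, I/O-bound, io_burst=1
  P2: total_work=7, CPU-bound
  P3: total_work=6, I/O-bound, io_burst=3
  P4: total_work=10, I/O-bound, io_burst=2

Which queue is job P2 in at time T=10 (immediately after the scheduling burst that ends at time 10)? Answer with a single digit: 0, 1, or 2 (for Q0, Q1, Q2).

Answer: 1

Derivation:
t=0-1: P1@Q0 runs 1, rem=7, I/O yield, promote→Q0. Q0=[P2,P3,P4,P1] Q1=[] Q2=[]
t=1-4: P2@Q0 runs 3, rem=4, quantum used, demote→Q1. Q0=[P3,P4,P1] Q1=[P2] Q2=[]
t=4-7: P3@Q0 runs 3, rem=3, I/O yield, promote→Q0. Q0=[P4,P1,P3] Q1=[P2] Q2=[]
t=7-9: P4@Q0 runs 2, rem=8, I/O yield, promote→Q0. Q0=[P1,P3,P4] Q1=[P2] Q2=[]
t=9-10: P1@Q0 runs 1, rem=6, I/O yield, promote→Q0. Q0=[P3,P4,P1] Q1=[P2] Q2=[]
t=10-13: P3@Q0 runs 3, rem=0, completes. Q0=[P4,P1] Q1=[P2] Q2=[]
t=13-15: P4@Q0 runs 2, rem=6, I/O yield, promote→Q0. Q0=[P1,P4] Q1=[P2] Q2=[]
t=15-16: P1@Q0 runs 1, rem=5, I/O yield, promote→Q0. Q0=[P4,P1] Q1=[P2] Q2=[]
t=16-18: P4@Q0 runs 2, rem=4, I/O yield, promote→Q0. Q0=[P1,P4] Q1=[P2] Q2=[]
t=18-19: P1@Q0 runs 1, rem=4, I/O yield, promote→Q0. Q0=[P4,P1] Q1=[P2] Q2=[]
t=19-21: P4@Q0 runs 2, rem=2, I/O yield, promote→Q0. Q0=[P1,P4] Q1=[P2] Q2=[]
t=21-22: P1@Q0 runs 1, rem=3, I/O yield, promote→Q0. Q0=[P4,P1] Q1=[P2] Q2=[]
t=22-24: P4@Q0 runs 2, rem=0, completes. Q0=[P1] Q1=[P2] Q2=[]
t=24-25: P1@Q0 runs 1, rem=2, I/O yield, promote→Q0. Q0=[P1] Q1=[P2] Q2=[]
t=25-26: P1@Q0 runs 1, rem=1, I/O yield, promote→Q0. Q0=[P1] Q1=[P2] Q2=[]
t=26-27: P1@Q0 runs 1, rem=0, completes. Q0=[] Q1=[P2] Q2=[]
t=27-31: P2@Q1 runs 4, rem=0, completes. Q0=[] Q1=[] Q2=[]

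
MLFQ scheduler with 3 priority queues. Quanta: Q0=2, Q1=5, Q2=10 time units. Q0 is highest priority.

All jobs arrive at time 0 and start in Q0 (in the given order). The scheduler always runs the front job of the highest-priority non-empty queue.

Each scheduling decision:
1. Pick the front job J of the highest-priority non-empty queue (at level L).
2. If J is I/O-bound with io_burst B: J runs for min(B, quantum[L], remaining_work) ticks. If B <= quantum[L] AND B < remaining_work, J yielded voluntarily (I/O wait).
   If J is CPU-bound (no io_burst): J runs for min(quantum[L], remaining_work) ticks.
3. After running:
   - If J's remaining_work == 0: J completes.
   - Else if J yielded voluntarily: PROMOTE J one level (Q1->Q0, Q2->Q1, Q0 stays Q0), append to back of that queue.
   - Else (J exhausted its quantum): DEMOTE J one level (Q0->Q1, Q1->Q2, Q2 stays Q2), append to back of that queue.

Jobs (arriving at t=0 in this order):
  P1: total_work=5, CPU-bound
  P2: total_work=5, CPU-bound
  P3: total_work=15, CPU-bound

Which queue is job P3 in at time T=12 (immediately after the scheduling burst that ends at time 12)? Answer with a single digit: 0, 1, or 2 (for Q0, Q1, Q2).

t=0-2: P1@Q0 runs 2, rem=3, quantum used, demote→Q1. Q0=[P2,P3] Q1=[P1] Q2=[]
t=2-4: P2@Q0 runs 2, rem=3, quantum used, demote→Q1. Q0=[P3] Q1=[P1,P2] Q2=[]
t=4-6: P3@Q0 runs 2, rem=13, quantum used, demote→Q1. Q0=[] Q1=[P1,P2,P3] Q2=[]
t=6-9: P1@Q1 runs 3, rem=0, completes. Q0=[] Q1=[P2,P3] Q2=[]
t=9-12: P2@Q1 runs 3, rem=0, completes. Q0=[] Q1=[P3] Q2=[]
t=12-17: P3@Q1 runs 5, rem=8, quantum used, demote→Q2. Q0=[] Q1=[] Q2=[P3]
t=17-25: P3@Q2 runs 8, rem=0, completes. Q0=[] Q1=[] Q2=[]

Answer: 1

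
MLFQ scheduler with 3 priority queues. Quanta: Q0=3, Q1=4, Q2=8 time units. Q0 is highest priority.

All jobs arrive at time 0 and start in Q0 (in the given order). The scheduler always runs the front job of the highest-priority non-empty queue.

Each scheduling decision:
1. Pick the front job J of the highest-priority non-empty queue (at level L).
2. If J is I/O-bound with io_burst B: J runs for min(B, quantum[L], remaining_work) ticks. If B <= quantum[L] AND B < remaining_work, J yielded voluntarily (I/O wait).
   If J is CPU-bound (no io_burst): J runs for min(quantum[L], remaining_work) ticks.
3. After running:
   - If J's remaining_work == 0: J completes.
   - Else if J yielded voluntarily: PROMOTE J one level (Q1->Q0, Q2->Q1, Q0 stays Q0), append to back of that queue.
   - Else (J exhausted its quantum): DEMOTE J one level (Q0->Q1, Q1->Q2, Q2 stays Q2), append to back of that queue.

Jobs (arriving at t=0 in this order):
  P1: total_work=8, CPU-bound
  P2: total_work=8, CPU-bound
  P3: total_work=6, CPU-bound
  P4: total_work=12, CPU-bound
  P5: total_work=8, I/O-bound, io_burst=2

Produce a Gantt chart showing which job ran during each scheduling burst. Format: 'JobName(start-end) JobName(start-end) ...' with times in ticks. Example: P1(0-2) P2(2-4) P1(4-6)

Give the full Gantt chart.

Answer: P1(0-3) P2(3-6) P3(6-9) P4(9-12) P5(12-14) P5(14-16) P5(16-18) P5(18-20) P1(20-24) P2(24-28) P3(28-31) P4(31-35) P1(35-36) P2(36-37) P4(37-42)

Derivation:
t=0-3: P1@Q0 runs 3, rem=5, quantum used, demote→Q1. Q0=[P2,P3,P4,P5] Q1=[P1] Q2=[]
t=3-6: P2@Q0 runs 3, rem=5, quantum used, demote→Q1. Q0=[P3,P4,P5] Q1=[P1,P2] Q2=[]
t=6-9: P3@Q0 runs 3, rem=3, quantum used, demote→Q1. Q0=[P4,P5] Q1=[P1,P2,P3] Q2=[]
t=9-12: P4@Q0 runs 3, rem=9, quantum used, demote→Q1. Q0=[P5] Q1=[P1,P2,P3,P4] Q2=[]
t=12-14: P5@Q0 runs 2, rem=6, I/O yield, promote→Q0. Q0=[P5] Q1=[P1,P2,P3,P4] Q2=[]
t=14-16: P5@Q0 runs 2, rem=4, I/O yield, promote→Q0. Q0=[P5] Q1=[P1,P2,P3,P4] Q2=[]
t=16-18: P5@Q0 runs 2, rem=2, I/O yield, promote→Q0. Q0=[P5] Q1=[P1,P2,P3,P4] Q2=[]
t=18-20: P5@Q0 runs 2, rem=0, completes. Q0=[] Q1=[P1,P2,P3,P4] Q2=[]
t=20-24: P1@Q1 runs 4, rem=1, quantum used, demote→Q2. Q0=[] Q1=[P2,P3,P4] Q2=[P1]
t=24-28: P2@Q1 runs 4, rem=1, quantum used, demote→Q2. Q0=[] Q1=[P3,P4] Q2=[P1,P2]
t=28-31: P3@Q1 runs 3, rem=0, completes. Q0=[] Q1=[P4] Q2=[P1,P2]
t=31-35: P4@Q1 runs 4, rem=5, quantum used, demote→Q2. Q0=[] Q1=[] Q2=[P1,P2,P4]
t=35-36: P1@Q2 runs 1, rem=0, completes. Q0=[] Q1=[] Q2=[P2,P4]
t=36-37: P2@Q2 runs 1, rem=0, completes. Q0=[] Q1=[] Q2=[P4]
t=37-42: P4@Q2 runs 5, rem=0, completes. Q0=[] Q1=[] Q2=[]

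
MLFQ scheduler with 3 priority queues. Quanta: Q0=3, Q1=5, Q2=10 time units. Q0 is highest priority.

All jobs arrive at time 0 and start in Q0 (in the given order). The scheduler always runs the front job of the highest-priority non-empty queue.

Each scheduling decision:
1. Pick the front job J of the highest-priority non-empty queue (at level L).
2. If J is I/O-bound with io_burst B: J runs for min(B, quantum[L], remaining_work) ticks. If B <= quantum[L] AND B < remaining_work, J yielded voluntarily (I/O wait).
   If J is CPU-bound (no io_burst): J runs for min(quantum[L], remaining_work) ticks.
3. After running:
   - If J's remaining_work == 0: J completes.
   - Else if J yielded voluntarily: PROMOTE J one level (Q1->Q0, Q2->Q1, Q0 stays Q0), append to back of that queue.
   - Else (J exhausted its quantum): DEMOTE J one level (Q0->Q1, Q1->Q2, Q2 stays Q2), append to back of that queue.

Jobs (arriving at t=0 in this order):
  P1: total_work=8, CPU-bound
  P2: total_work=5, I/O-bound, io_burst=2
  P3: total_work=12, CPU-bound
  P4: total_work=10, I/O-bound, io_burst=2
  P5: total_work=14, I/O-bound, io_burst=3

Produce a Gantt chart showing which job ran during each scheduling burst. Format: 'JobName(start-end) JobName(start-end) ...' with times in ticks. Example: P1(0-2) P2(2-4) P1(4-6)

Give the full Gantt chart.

t=0-3: P1@Q0 runs 3, rem=5, quantum used, demote→Q1. Q0=[P2,P3,P4,P5] Q1=[P1] Q2=[]
t=3-5: P2@Q0 runs 2, rem=3, I/O yield, promote→Q0. Q0=[P3,P4,P5,P2] Q1=[P1] Q2=[]
t=5-8: P3@Q0 runs 3, rem=9, quantum used, demote→Q1. Q0=[P4,P5,P2] Q1=[P1,P3] Q2=[]
t=8-10: P4@Q0 runs 2, rem=8, I/O yield, promote→Q0. Q0=[P5,P2,P4] Q1=[P1,P3] Q2=[]
t=10-13: P5@Q0 runs 3, rem=11, I/O yield, promote→Q0. Q0=[P2,P4,P5] Q1=[P1,P3] Q2=[]
t=13-15: P2@Q0 runs 2, rem=1, I/O yield, promote→Q0. Q0=[P4,P5,P2] Q1=[P1,P3] Q2=[]
t=15-17: P4@Q0 runs 2, rem=6, I/O yield, promote→Q0. Q0=[P5,P2,P4] Q1=[P1,P3] Q2=[]
t=17-20: P5@Q0 runs 3, rem=8, I/O yield, promote→Q0. Q0=[P2,P4,P5] Q1=[P1,P3] Q2=[]
t=20-21: P2@Q0 runs 1, rem=0, completes. Q0=[P4,P5] Q1=[P1,P3] Q2=[]
t=21-23: P4@Q0 runs 2, rem=4, I/O yield, promote→Q0. Q0=[P5,P4] Q1=[P1,P3] Q2=[]
t=23-26: P5@Q0 runs 3, rem=5, I/O yield, promote→Q0. Q0=[P4,P5] Q1=[P1,P3] Q2=[]
t=26-28: P4@Q0 runs 2, rem=2, I/O yield, promote→Q0. Q0=[P5,P4] Q1=[P1,P3] Q2=[]
t=28-31: P5@Q0 runs 3, rem=2, I/O yield, promote→Q0. Q0=[P4,P5] Q1=[P1,P3] Q2=[]
t=31-33: P4@Q0 runs 2, rem=0, completes. Q0=[P5] Q1=[P1,P3] Q2=[]
t=33-35: P5@Q0 runs 2, rem=0, completes. Q0=[] Q1=[P1,P3] Q2=[]
t=35-40: P1@Q1 runs 5, rem=0, completes. Q0=[] Q1=[P3] Q2=[]
t=40-45: P3@Q1 runs 5, rem=4, quantum used, demote→Q2. Q0=[] Q1=[] Q2=[P3]
t=45-49: P3@Q2 runs 4, rem=0, completes. Q0=[] Q1=[] Q2=[]

Answer: P1(0-3) P2(3-5) P3(5-8) P4(8-10) P5(10-13) P2(13-15) P4(15-17) P5(17-20) P2(20-21) P4(21-23) P5(23-26) P4(26-28) P5(28-31) P4(31-33) P5(33-35) P1(35-40) P3(40-45) P3(45-49)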